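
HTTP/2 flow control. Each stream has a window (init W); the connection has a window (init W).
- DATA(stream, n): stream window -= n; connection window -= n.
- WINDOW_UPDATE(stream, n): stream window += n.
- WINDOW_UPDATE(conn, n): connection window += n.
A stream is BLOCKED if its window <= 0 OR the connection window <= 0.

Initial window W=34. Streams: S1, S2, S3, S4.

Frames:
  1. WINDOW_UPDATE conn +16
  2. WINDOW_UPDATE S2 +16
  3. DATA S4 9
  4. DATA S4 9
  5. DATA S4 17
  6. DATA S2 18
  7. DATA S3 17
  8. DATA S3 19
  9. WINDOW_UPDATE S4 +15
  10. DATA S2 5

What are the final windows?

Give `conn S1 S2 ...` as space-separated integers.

Answer: -44 34 27 -2 14

Derivation:
Op 1: conn=50 S1=34 S2=34 S3=34 S4=34 blocked=[]
Op 2: conn=50 S1=34 S2=50 S3=34 S4=34 blocked=[]
Op 3: conn=41 S1=34 S2=50 S3=34 S4=25 blocked=[]
Op 4: conn=32 S1=34 S2=50 S3=34 S4=16 blocked=[]
Op 5: conn=15 S1=34 S2=50 S3=34 S4=-1 blocked=[4]
Op 6: conn=-3 S1=34 S2=32 S3=34 S4=-1 blocked=[1, 2, 3, 4]
Op 7: conn=-20 S1=34 S2=32 S3=17 S4=-1 blocked=[1, 2, 3, 4]
Op 8: conn=-39 S1=34 S2=32 S3=-2 S4=-1 blocked=[1, 2, 3, 4]
Op 9: conn=-39 S1=34 S2=32 S3=-2 S4=14 blocked=[1, 2, 3, 4]
Op 10: conn=-44 S1=34 S2=27 S3=-2 S4=14 blocked=[1, 2, 3, 4]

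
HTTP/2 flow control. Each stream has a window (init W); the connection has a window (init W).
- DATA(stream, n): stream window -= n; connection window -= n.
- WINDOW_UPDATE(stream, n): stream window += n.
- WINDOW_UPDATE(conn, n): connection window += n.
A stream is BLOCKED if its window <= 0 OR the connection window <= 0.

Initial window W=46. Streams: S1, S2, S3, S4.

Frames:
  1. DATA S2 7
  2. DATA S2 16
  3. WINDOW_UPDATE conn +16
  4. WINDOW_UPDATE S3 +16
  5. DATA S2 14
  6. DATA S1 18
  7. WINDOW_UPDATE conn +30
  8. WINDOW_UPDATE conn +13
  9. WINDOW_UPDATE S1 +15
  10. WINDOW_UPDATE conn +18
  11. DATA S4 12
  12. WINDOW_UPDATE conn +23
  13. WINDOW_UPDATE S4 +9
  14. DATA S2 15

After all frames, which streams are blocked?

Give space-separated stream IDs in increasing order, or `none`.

Answer: S2

Derivation:
Op 1: conn=39 S1=46 S2=39 S3=46 S4=46 blocked=[]
Op 2: conn=23 S1=46 S2=23 S3=46 S4=46 blocked=[]
Op 3: conn=39 S1=46 S2=23 S3=46 S4=46 blocked=[]
Op 4: conn=39 S1=46 S2=23 S3=62 S4=46 blocked=[]
Op 5: conn=25 S1=46 S2=9 S3=62 S4=46 blocked=[]
Op 6: conn=7 S1=28 S2=9 S3=62 S4=46 blocked=[]
Op 7: conn=37 S1=28 S2=9 S3=62 S4=46 blocked=[]
Op 8: conn=50 S1=28 S2=9 S3=62 S4=46 blocked=[]
Op 9: conn=50 S1=43 S2=9 S3=62 S4=46 blocked=[]
Op 10: conn=68 S1=43 S2=9 S3=62 S4=46 blocked=[]
Op 11: conn=56 S1=43 S2=9 S3=62 S4=34 blocked=[]
Op 12: conn=79 S1=43 S2=9 S3=62 S4=34 blocked=[]
Op 13: conn=79 S1=43 S2=9 S3=62 S4=43 blocked=[]
Op 14: conn=64 S1=43 S2=-6 S3=62 S4=43 blocked=[2]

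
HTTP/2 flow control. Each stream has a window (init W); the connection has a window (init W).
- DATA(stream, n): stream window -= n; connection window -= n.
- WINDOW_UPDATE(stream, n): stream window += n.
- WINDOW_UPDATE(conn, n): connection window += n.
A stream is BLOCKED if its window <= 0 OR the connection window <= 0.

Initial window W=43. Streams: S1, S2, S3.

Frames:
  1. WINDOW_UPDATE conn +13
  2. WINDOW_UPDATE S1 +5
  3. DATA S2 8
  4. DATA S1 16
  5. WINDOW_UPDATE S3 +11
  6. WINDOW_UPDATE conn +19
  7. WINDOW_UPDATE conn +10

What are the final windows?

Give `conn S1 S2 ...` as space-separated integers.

Op 1: conn=56 S1=43 S2=43 S3=43 blocked=[]
Op 2: conn=56 S1=48 S2=43 S3=43 blocked=[]
Op 3: conn=48 S1=48 S2=35 S3=43 blocked=[]
Op 4: conn=32 S1=32 S2=35 S3=43 blocked=[]
Op 5: conn=32 S1=32 S2=35 S3=54 blocked=[]
Op 6: conn=51 S1=32 S2=35 S3=54 blocked=[]
Op 7: conn=61 S1=32 S2=35 S3=54 blocked=[]

Answer: 61 32 35 54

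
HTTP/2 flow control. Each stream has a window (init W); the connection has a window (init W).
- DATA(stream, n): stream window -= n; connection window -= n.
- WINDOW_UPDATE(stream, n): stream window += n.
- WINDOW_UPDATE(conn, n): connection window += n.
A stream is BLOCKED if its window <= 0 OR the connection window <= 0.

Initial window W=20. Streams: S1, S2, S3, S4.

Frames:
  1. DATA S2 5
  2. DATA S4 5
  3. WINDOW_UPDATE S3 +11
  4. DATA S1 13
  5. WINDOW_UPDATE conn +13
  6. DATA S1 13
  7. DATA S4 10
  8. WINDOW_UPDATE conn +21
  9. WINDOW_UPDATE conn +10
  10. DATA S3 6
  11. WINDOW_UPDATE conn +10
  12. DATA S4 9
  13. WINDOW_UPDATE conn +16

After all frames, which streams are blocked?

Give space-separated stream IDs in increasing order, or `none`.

Answer: S1 S4

Derivation:
Op 1: conn=15 S1=20 S2=15 S3=20 S4=20 blocked=[]
Op 2: conn=10 S1=20 S2=15 S3=20 S4=15 blocked=[]
Op 3: conn=10 S1=20 S2=15 S3=31 S4=15 blocked=[]
Op 4: conn=-3 S1=7 S2=15 S3=31 S4=15 blocked=[1, 2, 3, 4]
Op 5: conn=10 S1=7 S2=15 S3=31 S4=15 blocked=[]
Op 6: conn=-3 S1=-6 S2=15 S3=31 S4=15 blocked=[1, 2, 3, 4]
Op 7: conn=-13 S1=-6 S2=15 S3=31 S4=5 blocked=[1, 2, 3, 4]
Op 8: conn=8 S1=-6 S2=15 S3=31 S4=5 blocked=[1]
Op 9: conn=18 S1=-6 S2=15 S3=31 S4=5 blocked=[1]
Op 10: conn=12 S1=-6 S2=15 S3=25 S4=5 blocked=[1]
Op 11: conn=22 S1=-6 S2=15 S3=25 S4=5 blocked=[1]
Op 12: conn=13 S1=-6 S2=15 S3=25 S4=-4 blocked=[1, 4]
Op 13: conn=29 S1=-6 S2=15 S3=25 S4=-4 blocked=[1, 4]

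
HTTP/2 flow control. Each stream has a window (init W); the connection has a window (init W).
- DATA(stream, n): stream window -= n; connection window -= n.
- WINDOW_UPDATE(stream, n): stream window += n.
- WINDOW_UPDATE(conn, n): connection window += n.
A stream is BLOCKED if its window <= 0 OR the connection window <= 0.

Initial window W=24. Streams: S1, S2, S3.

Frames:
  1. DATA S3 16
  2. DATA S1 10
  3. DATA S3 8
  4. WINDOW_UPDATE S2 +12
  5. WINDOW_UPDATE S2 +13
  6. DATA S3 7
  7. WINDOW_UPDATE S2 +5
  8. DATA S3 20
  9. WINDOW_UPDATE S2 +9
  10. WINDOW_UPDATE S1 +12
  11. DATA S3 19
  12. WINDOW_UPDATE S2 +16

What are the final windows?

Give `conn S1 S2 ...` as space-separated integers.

Op 1: conn=8 S1=24 S2=24 S3=8 blocked=[]
Op 2: conn=-2 S1=14 S2=24 S3=8 blocked=[1, 2, 3]
Op 3: conn=-10 S1=14 S2=24 S3=0 blocked=[1, 2, 3]
Op 4: conn=-10 S1=14 S2=36 S3=0 blocked=[1, 2, 3]
Op 5: conn=-10 S1=14 S2=49 S3=0 blocked=[1, 2, 3]
Op 6: conn=-17 S1=14 S2=49 S3=-7 blocked=[1, 2, 3]
Op 7: conn=-17 S1=14 S2=54 S3=-7 blocked=[1, 2, 3]
Op 8: conn=-37 S1=14 S2=54 S3=-27 blocked=[1, 2, 3]
Op 9: conn=-37 S1=14 S2=63 S3=-27 blocked=[1, 2, 3]
Op 10: conn=-37 S1=26 S2=63 S3=-27 blocked=[1, 2, 3]
Op 11: conn=-56 S1=26 S2=63 S3=-46 blocked=[1, 2, 3]
Op 12: conn=-56 S1=26 S2=79 S3=-46 blocked=[1, 2, 3]

Answer: -56 26 79 -46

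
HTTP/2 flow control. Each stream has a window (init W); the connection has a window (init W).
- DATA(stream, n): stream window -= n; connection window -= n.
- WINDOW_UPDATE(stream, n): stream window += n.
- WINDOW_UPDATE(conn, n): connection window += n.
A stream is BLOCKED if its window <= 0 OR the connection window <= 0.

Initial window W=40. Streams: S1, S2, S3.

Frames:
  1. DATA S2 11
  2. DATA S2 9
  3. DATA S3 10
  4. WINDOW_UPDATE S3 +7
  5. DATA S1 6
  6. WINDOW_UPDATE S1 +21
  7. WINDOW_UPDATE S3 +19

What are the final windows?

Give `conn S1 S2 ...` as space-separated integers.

Op 1: conn=29 S1=40 S2=29 S3=40 blocked=[]
Op 2: conn=20 S1=40 S2=20 S3=40 blocked=[]
Op 3: conn=10 S1=40 S2=20 S3=30 blocked=[]
Op 4: conn=10 S1=40 S2=20 S3=37 blocked=[]
Op 5: conn=4 S1=34 S2=20 S3=37 blocked=[]
Op 6: conn=4 S1=55 S2=20 S3=37 blocked=[]
Op 7: conn=4 S1=55 S2=20 S3=56 blocked=[]

Answer: 4 55 20 56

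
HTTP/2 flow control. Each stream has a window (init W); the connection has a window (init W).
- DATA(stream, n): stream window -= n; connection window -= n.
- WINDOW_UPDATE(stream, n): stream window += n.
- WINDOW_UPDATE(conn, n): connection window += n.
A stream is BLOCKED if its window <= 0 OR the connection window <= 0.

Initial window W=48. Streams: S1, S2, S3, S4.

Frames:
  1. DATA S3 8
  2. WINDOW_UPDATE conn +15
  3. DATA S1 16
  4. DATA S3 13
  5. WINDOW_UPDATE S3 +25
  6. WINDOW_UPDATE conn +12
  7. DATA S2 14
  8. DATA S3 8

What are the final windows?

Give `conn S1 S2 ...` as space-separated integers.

Op 1: conn=40 S1=48 S2=48 S3=40 S4=48 blocked=[]
Op 2: conn=55 S1=48 S2=48 S3=40 S4=48 blocked=[]
Op 3: conn=39 S1=32 S2=48 S3=40 S4=48 blocked=[]
Op 4: conn=26 S1=32 S2=48 S3=27 S4=48 blocked=[]
Op 5: conn=26 S1=32 S2=48 S3=52 S4=48 blocked=[]
Op 6: conn=38 S1=32 S2=48 S3=52 S4=48 blocked=[]
Op 7: conn=24 S1=32 S2=34 S3=52 S4=48 blocked=[]
Op 8: conn=16 S1=32 S2=34 S3=44 S4=48 blocked=[]

Answer: 16 32 34 44 48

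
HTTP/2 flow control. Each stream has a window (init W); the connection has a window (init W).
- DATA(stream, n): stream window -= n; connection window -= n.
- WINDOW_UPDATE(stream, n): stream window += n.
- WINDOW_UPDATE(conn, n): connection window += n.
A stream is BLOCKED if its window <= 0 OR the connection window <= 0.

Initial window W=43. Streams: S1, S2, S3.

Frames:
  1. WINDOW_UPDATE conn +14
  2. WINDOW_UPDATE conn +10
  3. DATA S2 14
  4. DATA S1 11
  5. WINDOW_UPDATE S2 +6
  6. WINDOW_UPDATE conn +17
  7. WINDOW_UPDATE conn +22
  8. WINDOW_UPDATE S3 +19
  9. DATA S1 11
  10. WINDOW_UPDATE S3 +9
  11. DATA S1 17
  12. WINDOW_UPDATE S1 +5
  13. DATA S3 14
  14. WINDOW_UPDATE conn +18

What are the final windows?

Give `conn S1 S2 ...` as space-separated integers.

Op 1: conn=57 S1=43 S2=43 S3=43 blocked=[]
Op 2: conn=67 S1=43 S2=43 S3=43 blocked=[]
Op 3: conn=53 S1=43 S2=29 S3=43 blocked=[]
Op 4: conn=42 S1=32 S2=29 S3=43 blocked=[]
Op 5: conn=42 S1=32 S2=35 S3=43 blocked=[]
Op 6: conn=59 S1=32 S2=35 S3=43 blocked=[]
Op 7: conn=81 S1=32 S2=35 S3=43 blocked=[]
Op 8: conn=81 S1=32 S2=35 S3=62 blocked=[]
Op 9: conn=70 S1=21 S2=35 S3=62 blocked=[]
Op 10: conn=70 S1=21 S2=35 S3=71 blocked=[]
Op 11: conn=53 S1=4 S2=35 S3=71 blocked=[]
Op 12: conn=53 S1=9 S2=35 S3=71 blocked=[]
Op 13: conn=39 S1=9 S2=35 S3=57 blocked=[]
Op 14: conn=57 S1=9 S2=35 S3=57 blocked=[]

Answer: 57 9 35 57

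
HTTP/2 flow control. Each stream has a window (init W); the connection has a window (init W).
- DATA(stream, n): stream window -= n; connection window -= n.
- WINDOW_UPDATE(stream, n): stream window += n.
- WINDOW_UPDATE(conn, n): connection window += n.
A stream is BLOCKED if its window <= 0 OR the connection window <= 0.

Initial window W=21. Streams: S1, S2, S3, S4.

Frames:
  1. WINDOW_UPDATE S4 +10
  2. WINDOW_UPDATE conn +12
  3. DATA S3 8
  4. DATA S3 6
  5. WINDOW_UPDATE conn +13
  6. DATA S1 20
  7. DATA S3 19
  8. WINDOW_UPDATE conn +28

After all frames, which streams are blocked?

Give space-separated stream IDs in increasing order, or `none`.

Op 1: conn=21 S1=21 S2=21 S3=21 S4=31 blocked=[]
Op 2: conn=33 S1=21 S2=21 S3=21 S4=31 blocked=[]
Op 3: conn=25 S1=21 S2=21 S3=13 S4=31 blocked=[]
Op 4: conn=19 S1=21 S2=21 S3=7 S4=31 blocked=[]
Op 5: conn=32 S1=21 S2=21 S3=7 S4=31 blocked=[]
Op 6: conn=12 S1=1 S2=21 S3=7 S4=31 blocked=[]
Op 7: conn=-7 S1=1 S2=21 S3=-12 S4=31 blocked=[1, 2, 3, 4]
Op 8: conn=21 S1=1 S2=21 S3=-12 S4=31 blocked=[3]

Answer: S3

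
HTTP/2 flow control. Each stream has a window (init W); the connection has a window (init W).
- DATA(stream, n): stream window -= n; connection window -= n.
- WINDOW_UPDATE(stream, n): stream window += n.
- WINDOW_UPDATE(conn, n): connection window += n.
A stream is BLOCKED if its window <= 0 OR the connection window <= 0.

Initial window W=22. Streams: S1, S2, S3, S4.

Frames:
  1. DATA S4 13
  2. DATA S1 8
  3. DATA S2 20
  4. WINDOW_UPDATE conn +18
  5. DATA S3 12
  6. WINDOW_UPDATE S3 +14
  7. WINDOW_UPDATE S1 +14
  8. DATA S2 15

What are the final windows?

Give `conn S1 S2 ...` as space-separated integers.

Answer: -28 28 -13 24 9

Derivation:
Op 1: conn=9 S1=22 S2=22 S3=22 S4=9 blocked=[]
Op 2: conn=1 S1=14 S2=22 S3=22 S4=9 blocked=[]
Op 3: conn=-19 S1=14 S2=2 S3=22 S4=9 blocked=[1, 2, 3, 4]
Op 4: conn=-1 S1=14 S2=2 S3=22 S4=9 blocked=[1, 2, 3, 4]
Op 5: conn=-13 S1=14 S2=2 S3=10 S4=9 blocked=[1, 2, 3, 4]
Op 6: conn=-13 S1=14 S2=2 S3=24 S4=9 blocked=[1, 2, 3, 4]
Op 7: conn=-13 S1=28 S2=2 S3=24 S4=9 blocked=[1, 2, 3, 4]
Op 8: conn=-28 S1=28 S2=-13 S3=24 S4=9 blocked=[1, 2, 3, 4]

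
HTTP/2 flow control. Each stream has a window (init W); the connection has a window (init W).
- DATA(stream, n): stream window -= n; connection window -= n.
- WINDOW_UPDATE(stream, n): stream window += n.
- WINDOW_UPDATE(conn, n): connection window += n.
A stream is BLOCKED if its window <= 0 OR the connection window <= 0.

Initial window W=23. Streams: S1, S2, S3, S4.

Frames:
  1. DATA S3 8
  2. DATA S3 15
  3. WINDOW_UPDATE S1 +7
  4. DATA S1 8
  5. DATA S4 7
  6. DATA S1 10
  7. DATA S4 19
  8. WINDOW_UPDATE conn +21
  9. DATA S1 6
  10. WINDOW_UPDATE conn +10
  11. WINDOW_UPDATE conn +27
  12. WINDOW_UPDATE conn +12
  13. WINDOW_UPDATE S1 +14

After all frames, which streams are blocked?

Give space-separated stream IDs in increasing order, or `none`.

Answer: S3 S4

Derivation:
Op 1: conn=15 S1=23 S2=23 S3=15 S4=23 blocked=[]
Op 2: conn=0 S1=23 S2=23 S3=0 S4=23 blocked=[1, 2, 3, 4]
Op 3: conn=0 S1=30 S2=23 S3=0 S4=23 blocked=[1, 2, 3, 4]
Op 4: conn=-8 S1=22 S2=23 S3=0 S4=23 blocked=[1, 2, 3, 4]
Op 5: conn=-15 S1=22 S2=23 S3=0 S4=16 blocked=[1, 2, 3, 4]
Op 6: conn=-25 S1=12 S2=23 S3=0 S4=16 blocked=[1, 2, 3, 4]
Op 7: conn=-44 S1=12 S2=23 S3=0 S4=-3 blocked=[1, 2, 3, 4]
Op 8: conn=-23 S1=12 S2=23 S3=0 S4=-3 blocked=[1, 2, 3, 4]
Op 9: conn=-29 S1=6 S2=23 S3=0 S4=-3 blocked=[1, 2, 3, 4]
Op 10: conn=-19 S1=6 S2=23 S3=0 S4=-3 blocked=[1, 2, 3, 4]
Op 11: conn=8 S1=6 S2=23 S3=0 S4=-3 blocked=[3, 4]
Op 12: conn=20 S1=6 S2=23 S3=0 S4=-3 blocked=[3, 4]
Op 13: conn=20 S1=20 S2=23 S3=0 S4=-3 blocked=[3, 4]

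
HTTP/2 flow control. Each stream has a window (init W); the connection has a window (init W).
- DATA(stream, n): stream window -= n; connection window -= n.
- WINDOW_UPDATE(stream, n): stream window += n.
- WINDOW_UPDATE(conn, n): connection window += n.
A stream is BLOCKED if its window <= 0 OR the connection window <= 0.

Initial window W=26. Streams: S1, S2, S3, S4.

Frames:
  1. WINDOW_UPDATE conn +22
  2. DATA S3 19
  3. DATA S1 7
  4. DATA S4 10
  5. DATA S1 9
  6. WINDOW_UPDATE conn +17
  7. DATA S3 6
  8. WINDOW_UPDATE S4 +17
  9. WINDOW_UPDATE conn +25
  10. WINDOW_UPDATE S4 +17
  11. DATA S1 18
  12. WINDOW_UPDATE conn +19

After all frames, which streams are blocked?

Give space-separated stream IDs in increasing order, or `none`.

Op 1: conn=48 S1=26 S2=26 S3=26 S4=26 blocked=[]
Op 2: conn=29 S1=26 S2=26 S3=7 S4=26 blocked=[]
Op 3: conn=22 S1=19 S2=26 S3=7 S4=26 blocked=[]
Op 4: conn=12 S1=19 S2=26 S3=7 S4=16 blocked=[]
Op 5: conn=3 S1=10 S2=26 S3=7 S4=16 blocked=[]
Op 6: conn=20 S1=10 S2=26 S3=7 S4=16 blocked=[]
Op 7: conn=14 S1=10 S2=26 S3=1 S4=16 blocked=[]
Op 8: conn=14 S1=10 S2=26 S3=1 S4=33 blocked=[]
Op 9: conn=39 S1=10 S2=26 S3=1 S4=33 blocked=[]
Op 10: conn=39 S1=10 S2=26 S3=1 S4=50 blocked=[]
Op 11: conn=21 S1=-8 S2=26 S3=1 S4=50 blocked=[1]
Op 12: conn=40 S1=-8 S2=26 S3=1 S4=50 blocked=[1]

Answer: S1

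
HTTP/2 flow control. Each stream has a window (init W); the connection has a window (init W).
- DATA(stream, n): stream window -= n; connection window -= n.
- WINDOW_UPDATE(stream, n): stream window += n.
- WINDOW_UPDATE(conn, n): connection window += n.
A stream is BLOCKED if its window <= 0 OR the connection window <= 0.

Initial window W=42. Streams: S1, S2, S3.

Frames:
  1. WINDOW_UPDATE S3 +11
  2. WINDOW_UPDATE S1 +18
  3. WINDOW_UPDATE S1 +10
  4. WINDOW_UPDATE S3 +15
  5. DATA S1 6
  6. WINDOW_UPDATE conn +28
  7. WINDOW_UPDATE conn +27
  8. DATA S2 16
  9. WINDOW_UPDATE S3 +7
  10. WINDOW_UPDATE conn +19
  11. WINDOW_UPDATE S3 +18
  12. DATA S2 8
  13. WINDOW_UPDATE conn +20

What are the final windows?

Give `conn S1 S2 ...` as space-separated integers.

Answer: 106 64 18 93

Derivation:
Op 1: conn=42 S1=42 S2=42 S3=53 blocked=[]
Op 2: conn=42 S1=60 S2=42 S3=53 blocked=[]
Op 3: conn=42 S1=70 S2=42 S3=53 blocked=[]
Op 4: conn=42 S1=70 S2=42 S3=68 blocked=[]
Op 5: conn=36 S1=64 S2=42 S3=68 blocked=[]
Op 6: conn=64 S1=64 S2=42 S3=68 blocked=[]
Op 7: conn=91 S1=64 S2=42 S3=68 blocked=[]
Op 8: conn=75 S1=64 S2=26 S3=68 blocked=[]
Op 9: conn=75 S1=64 S2=26 S3=75 blocked=[]
Op 10: conn=94 S1=64 S2=26 S3=75 blocked=[]
Op 11: conn=94 S1=64 S2=26 S3=93 blocked=[]
Op 12: conn=86 S1=64 S2=18 S3=93 blocked=[]
Op 13: conn=106 S1=64 S2=18 S3=93 blocked=[]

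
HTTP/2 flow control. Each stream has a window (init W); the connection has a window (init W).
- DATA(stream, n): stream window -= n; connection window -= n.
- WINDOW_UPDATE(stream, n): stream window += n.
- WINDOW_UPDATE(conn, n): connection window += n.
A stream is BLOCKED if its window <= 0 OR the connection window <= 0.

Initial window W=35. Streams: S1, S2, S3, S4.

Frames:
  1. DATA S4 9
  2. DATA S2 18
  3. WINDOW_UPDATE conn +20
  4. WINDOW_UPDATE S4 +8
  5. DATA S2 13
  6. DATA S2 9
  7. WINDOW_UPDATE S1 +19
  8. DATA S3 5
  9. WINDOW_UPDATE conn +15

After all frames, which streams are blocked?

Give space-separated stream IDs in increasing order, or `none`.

Answer: S2

Derivation:
Op 1: conn=26 S1=35 S2=35 S3=35 S4=26 blocked=[]
Op 2: conn=8 S1=35 S2=17 S3=35 S4=26 blocked=[]
Op 3: conn=28 S1=35 S2=17 S3=35 S4=26 blocked=[]
Op 4: conn=28 S1=35 S2=17 S3=35 S4=34 blocked=[]
Op 5: conn=15 S1=35 S2=4 S3=35 S4=34 blocked=[]
Op 6: conn=6 S1=35 S2=-5 S3=35 S4=34 blocked=[2]
Op 7: conn=6 S1=54 S2=-5 S3=35 S4=34 blocked=[2]
Op 8: conn=1 S1=54 S2=-5 S3=30 S4=34 blocked=[2]
Op 9: conn=16 S1=54 S2=-5 S3=30 S4=34 blocked=[2]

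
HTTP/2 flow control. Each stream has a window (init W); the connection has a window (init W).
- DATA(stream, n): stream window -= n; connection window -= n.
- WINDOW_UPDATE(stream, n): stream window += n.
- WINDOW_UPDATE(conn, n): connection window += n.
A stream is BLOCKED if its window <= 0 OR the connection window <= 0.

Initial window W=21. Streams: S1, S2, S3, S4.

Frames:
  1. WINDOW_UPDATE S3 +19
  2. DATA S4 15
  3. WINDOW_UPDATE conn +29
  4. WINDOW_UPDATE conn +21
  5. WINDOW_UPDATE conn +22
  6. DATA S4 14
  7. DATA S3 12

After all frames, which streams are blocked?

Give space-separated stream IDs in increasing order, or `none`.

Op 1: conn=21 S1=21 S2=21 S3=40 S4=21 blocked=[]
Op 2: conn=6 S1=21 S2=21 S3=40 S4=6 blocked=[]
Op 3: conn=35 S1=21 S2=21 S3=40 S4=6 blocked=[]
Op 4: conn=56 S1=21 S2=21 S3=40 S4=6 blocked=[]
Op 5: conn=78 S1=21 S2=21 S3=40 S4=6 blocked=[]
Op 6: conn=64 S1=21 S2=21 S3=40 S4=-8 blocked=[4]
Op 7: conn=52 S1=21 S2=21 S3=28 S4=-8 blocked=[4]

Answer: S4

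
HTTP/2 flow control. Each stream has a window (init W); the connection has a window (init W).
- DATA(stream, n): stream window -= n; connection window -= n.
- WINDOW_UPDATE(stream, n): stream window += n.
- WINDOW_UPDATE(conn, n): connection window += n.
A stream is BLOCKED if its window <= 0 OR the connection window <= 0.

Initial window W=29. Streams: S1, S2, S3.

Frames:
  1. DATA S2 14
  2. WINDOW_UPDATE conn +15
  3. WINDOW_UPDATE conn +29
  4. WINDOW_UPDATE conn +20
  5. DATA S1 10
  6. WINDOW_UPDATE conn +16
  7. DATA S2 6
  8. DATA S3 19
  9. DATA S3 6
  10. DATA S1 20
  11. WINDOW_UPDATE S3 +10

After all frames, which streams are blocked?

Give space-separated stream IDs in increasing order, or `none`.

Answer: S1

Derivation:
Op 1: conn=15 S1=29 S2=15 S3=29 blocked=[]
Op 2: conn=30 S1=29 S2=15 S3=29 blocked=[]
Op 3: conn=59 S1=29 S2=15 S3=29 blocked=[]
Op 4: conn=79 S1=29 S2=15 S3=29 blocked=[]
Op 5: conn=69 S1=19 S2=15 S3=29 blocked=[]
Op 6: conn=85 S1=19 S2=15 S3=29 blocked=[]
Op 7: conn=79 S1=19 S2=9 S3=29 blocked=[]
Op 8: conn=60 S1=19 S2=9 S3=10 blocked=[]
Op 9: conn=54 S1=19 S2=9 S3=4 blocked=[]
Op 10: conn=34 S1=-1 S2=9 S3=4 blocked=[1]
Op 11: conn=34 S1=-1 S2=9 S3=14 blocked=[1]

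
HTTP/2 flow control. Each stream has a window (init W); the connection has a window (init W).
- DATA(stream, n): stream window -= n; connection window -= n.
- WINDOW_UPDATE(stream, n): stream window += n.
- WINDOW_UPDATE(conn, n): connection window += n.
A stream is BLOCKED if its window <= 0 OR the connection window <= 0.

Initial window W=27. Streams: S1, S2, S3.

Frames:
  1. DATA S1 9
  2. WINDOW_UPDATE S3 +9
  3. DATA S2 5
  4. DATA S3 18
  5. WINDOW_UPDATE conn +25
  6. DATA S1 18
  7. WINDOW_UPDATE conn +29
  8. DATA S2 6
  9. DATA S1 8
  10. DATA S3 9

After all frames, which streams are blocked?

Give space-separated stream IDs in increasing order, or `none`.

Op 1: conn=18 S1=18 S2=27 S3=27 blocked=[]
Op 2: conn=18 S1=18 S2=27 S3=36 blocked=[]
Op 3: conn=13 S1=18 S2=22 S3=36 blocked=[]
Op 4: conn=-5 S1=18 S2=22 S3=18 blocked=[1, 2, 3]
Op 5: conn=20 S1=18 S2=22 S3=18 blocked=[]
Op 6: conn=2 S1=0 S2=22 S3=18 blocked=[1]
Op 7: conn=31 S1=0 S2=22 S3=18 blocked=[1]
Op 8: conn=25 S1=0 S2=16 S3=18 blocked=[1]
Op 9: conn=17 S1=-8 S2=16 S3=18 blocked=[1]
Op 10: conn=8 S1=-8 S2=16 S3=9 blocked=[1]

Answer: S1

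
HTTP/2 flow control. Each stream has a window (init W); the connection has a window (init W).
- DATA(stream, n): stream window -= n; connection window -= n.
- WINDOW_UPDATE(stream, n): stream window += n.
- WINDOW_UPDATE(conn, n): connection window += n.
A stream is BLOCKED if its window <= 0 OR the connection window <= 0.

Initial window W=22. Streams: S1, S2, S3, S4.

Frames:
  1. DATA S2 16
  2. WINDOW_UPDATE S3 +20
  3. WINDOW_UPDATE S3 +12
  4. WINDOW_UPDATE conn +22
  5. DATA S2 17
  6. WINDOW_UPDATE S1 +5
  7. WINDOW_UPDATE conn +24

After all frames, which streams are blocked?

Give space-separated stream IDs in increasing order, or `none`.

Answer: S2

Derivation:
Op 1: conn=6 S1=22 S2=6 S3=22 S4=22 blocked=[]
Op 2: conn=6 S1=22 S2=6 S3=42 S4=22 blocked=[]
Op 3: conn=6 S1=22 S2=6 S3=54 S4=22 blocked=[]
Op 4: conn=28 S1=22 S2=6 S3=54 S4=22 blocked=[]
Op 5: conn=11 S1=22 S2=-11 S3=54 S4=22 blocked=[2]
Op 6: conn=11 S1=27 S2=-11 S3=54 S4=22 blocked=[2]
Op 7: conn=35 S1=27 S2=-11 S3=54 S4=22 blocked=[2]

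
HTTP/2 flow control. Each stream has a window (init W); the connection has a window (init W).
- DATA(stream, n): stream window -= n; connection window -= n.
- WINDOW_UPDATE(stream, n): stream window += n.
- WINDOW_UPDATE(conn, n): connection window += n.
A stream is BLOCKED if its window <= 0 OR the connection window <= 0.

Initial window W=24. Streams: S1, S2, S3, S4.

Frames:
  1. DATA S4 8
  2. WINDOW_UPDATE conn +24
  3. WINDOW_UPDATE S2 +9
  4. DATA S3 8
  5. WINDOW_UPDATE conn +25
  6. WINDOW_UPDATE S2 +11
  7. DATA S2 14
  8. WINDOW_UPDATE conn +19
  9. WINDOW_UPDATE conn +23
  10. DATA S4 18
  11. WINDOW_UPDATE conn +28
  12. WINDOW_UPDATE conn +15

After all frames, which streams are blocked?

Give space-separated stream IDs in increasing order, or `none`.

Op 1: conn=16 S1=24 S2=24 S3=24 S4=16 blocked=[]
Op 2: conn=40 S1=24 S2=24 S3=24 S4=16 blocked=[]
Op 3: conn=40 S1=24 S2=33 S3=24 S4=16 blocked=[]
Op 4: conn=32 S1=24 S2=33 S3=16 S4=16 blocked=[]
Op 5: conn=57 S1=24 S2=33 S3=16 S4=16 blocked=[]
Op 6: conn=57 S1=24 S2=44 S3=16 S4=16 blocked=[]
Op 7: conn=43 S1=24 S2=30 S3=16 S4=16 blocked=[]
Op 8: conn=62 S1=24 S2=30 S3=16 S4=16 blocked=[]
Op 9: conn=85 S1=24 S2=30 S3=16 S4=16 blocked=[]
Op 10: conn=67 S1=24 S2=30 S3=16 S4=-2 blocked=[4]
Op 11: conn=95 S1=24 S2=30 S3=16 S4=-2 blocked=[4]
Op 12: conn=110 S1=24 S2=30 S3=16 S4=-2 blocked=[4]

Answer: S4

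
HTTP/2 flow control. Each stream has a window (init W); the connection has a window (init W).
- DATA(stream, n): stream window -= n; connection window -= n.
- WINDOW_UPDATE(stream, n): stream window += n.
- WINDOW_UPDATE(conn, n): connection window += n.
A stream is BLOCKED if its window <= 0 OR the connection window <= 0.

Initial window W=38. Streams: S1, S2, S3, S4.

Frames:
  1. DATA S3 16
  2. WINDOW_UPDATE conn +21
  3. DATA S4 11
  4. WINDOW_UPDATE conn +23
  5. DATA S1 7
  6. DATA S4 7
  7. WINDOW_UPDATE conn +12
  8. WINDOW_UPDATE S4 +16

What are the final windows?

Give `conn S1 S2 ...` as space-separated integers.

Op 1: conn=22 S1=38 S2=38 S3=22 S4=38 blocked=[]
Op 2: conn=43 S1=38 S2=38 S3=22 S4=38 blocked=[]
Op 3: conn=32 S1=38 S2=38 S3=22 S4=27 blocked=[]
Op 4: conn=55 S1=38 S2=38 S3=22 S4=27 blocked=[]
Op 5: conn=48 S1=31 S2=38 S3=22 S4=27 blocked=[]
Op 6: conn=41 S1=31 S2=38 S3=22 S4=20 blocked=[]
Op 7: conn=53 S1=31 S2=38 S3=22 S4=20 blocked=[]
Op 8: conn=53 S1=31 S2=38 S3=22 S4=36 blocked=[]

Answer: 53 31 38 22 36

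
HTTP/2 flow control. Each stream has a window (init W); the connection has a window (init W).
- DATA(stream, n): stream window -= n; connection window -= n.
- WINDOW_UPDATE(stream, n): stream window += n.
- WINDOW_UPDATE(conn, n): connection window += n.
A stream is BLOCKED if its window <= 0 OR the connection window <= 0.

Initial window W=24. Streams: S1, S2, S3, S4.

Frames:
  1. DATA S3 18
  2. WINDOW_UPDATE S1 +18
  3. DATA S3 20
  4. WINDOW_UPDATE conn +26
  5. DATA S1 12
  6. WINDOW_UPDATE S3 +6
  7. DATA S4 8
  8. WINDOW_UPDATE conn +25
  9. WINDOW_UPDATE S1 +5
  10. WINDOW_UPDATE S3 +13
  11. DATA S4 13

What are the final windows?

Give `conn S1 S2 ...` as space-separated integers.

Op 1: conn=6 S1=24 S2=24 S3=6 S4=24 blocked=[]
Op 2: conn=6 S1=42 S2=24 S3=6 S4=24 blocked=[]
Op 3: conn=-14 S1=42 S2=24 S3=-14 S4=24 blocked=[1, 2, 3, 4]
Op 4: conn=12 S1=42 S2=24 S3=-14 S4=24 blocked=[3]
Op 5: conn=0 S1=30 S2=24 S3=-14 S4=24 blocked=[1, 2, 3, 4]
Op 6: conn=0 S1=30 S2=24 S3=-8 S4=24 blocked=[1, 2, 3, 4]
Op 7: conn=-8 S1=30 S2=24 S3=-8 S4=16 blocked=[1, 2, 3, 4]
Op 8: conn=17 S1=30 S2=24 S3=-8 S4=16 blocked=[3]
Op 9: conn=17 S1=35 S2=24 S3=-8 S4=16 blocked=[3]
Op 10: conn=17 S1=35 S2=24 S3=5 S4=16 blocked=[]
Op 11: conn=4 S1=35 S2=24 S3=5 S4=3 blocked=[]

Answer: 4 35 24 5 3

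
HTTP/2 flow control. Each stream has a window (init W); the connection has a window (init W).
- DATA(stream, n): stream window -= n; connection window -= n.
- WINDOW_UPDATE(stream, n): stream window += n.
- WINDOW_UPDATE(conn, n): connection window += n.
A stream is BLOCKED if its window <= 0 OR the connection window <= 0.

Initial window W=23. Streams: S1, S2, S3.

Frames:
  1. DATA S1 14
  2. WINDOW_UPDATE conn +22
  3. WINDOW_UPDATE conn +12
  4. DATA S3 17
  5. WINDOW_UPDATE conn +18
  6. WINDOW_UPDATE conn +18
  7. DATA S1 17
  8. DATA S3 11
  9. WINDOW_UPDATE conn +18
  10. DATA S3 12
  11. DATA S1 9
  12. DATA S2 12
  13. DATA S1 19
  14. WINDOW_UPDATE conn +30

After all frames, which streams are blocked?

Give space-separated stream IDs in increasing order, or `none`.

Answer: S1 S3

Derivation:
Op 1: conn=9 S1=9 S2=23 S3=23 blocked=[]
Op 2: conn=31 S1=9 S2=23 S3=23 blocked=[]
Op 3: conn=43 S1=9 S2=23 S3=23 blocked=[]
Op 4: conn=26 S1=9 S2=23 S3=6 blocked=[]
Op 5: conn=44 S1=9 S2=23 S3=6 blocked=[]
Op 6: conn=62 S1=9 S2=23 S3=6 blocked=[]
Op 7: conn=45 S1=-8 S2=23 S3=6 blocked=[1]
Op 8: conn=34 S1=-8 S2=23 S3=-5 blocked=[1, 3]
Op 9: conn=52 S1=-8 S2=23 S3=-5 blocked=[1, 3]
Op 10: conn=40 S1=-8 S2=23 S3=-17 blocked=[1, 3]
Op 11: conn=31 S1=-17 S2=23 S3=-17 blocked=[1, 3]
Op 12: conn=19 S1=-17 S2=11 S3=-17 blocked=[1, 3]
Op 13: conn=0 S1=-36 S2=11 S3=-17 blocked=[1, 2, 3]
Op 14: conn=30 S1=-36 S2=11 S3=-17 blocked=[1, 3]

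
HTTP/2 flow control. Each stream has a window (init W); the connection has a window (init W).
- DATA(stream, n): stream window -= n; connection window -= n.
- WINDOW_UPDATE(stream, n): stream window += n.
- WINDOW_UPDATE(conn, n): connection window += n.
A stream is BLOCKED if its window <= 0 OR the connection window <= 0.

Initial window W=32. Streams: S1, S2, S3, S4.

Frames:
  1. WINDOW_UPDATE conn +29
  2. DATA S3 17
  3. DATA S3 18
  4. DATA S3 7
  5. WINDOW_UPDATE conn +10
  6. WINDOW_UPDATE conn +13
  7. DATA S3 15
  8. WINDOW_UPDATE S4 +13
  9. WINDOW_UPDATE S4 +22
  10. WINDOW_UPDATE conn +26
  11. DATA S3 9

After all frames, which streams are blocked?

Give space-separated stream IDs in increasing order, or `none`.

Answer: S3

Derivation:
Op 1: conn=61 S1=32 S2=32 S3=32 S4=32 blocked=[]
Op 2: conn=44 S1=32 S2=32 S3=15 S4=32 blocked=[]
Op 3: conn=26 S1=32 S2=32 S3=-3 S4=32 blocked=[3]
Op 4: conn=19 S1=32 S2=32 S3=-10 S4=32 blocked=[3]
Op 5: conn=29 S1=32 S2=32 S3=-10 S4=32 blocked=[3]
Op 6: conn=42 S1=32 S2=32 S3=-10 S4=32 blocked=[3]
Op 7: conn=27 S1=32 S2=32 S3=-25 S4=32 blocked=[3]
Op 8: conn=27 S1=32 S2=32 S3=-25 S4=45 blocked=[3]
Op 9: conn=27 S1=32 S2=32 S3=-25 S4=67 blocked=[3]
Op 10: conn=53 S1=32 S2=32 S3=-25 S4=67 blocked=[3]
Op 11: conn=44 S1=32 S2=32 S3=-34 S4=67 blocked=[3]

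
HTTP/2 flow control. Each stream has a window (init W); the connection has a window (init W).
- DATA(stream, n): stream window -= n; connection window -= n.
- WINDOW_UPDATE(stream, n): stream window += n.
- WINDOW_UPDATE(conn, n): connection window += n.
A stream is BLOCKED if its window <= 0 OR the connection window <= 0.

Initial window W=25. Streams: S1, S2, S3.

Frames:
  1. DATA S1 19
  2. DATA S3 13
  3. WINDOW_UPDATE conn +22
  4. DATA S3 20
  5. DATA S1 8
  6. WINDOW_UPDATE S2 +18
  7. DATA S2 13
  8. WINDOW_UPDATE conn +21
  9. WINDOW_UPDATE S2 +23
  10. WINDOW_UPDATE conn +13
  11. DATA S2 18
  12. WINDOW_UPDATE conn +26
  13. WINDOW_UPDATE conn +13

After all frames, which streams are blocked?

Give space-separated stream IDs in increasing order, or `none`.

Op 1: conn=6 S1=6 S2=25 S3=25 blocked=[]
Op 2: conn=-7 S1=6 S2=25 S3=12 blocked=[1, 2, 3]
Op 3: conn=15 S1=6 S2=25 S3=12 blocked=[]
Op 4: conn=-5 S1=6 S2=25 S3=-8 blocked=[1, 2, 3]
Op 5: conn=-13 S1=-2 S2=25 S3=-8 blocked=[1, 2, 3]
Op 6: conn=-13 S1=-2 S2=43 S3=-8 blocked=[1, 2, 3]
Op 7: conn=-26 S1=-2 S2=30 S3=-8 blocked=[1, 2, 3]
Op 8: conn=-5 S1=-2 S2=30 S3=-8 blocked=[1, 2, 3]
Op 9: conn=-5 S1=-2 S2=53 S3=-8 blocked=[1, 2, 3]
Op 10: conn=8 S1=-2 S2=53 S3=-8 blocked=[1, 3]
Op 11: conn=-10 S1=-2 S2=35 S3=-8 blocked=[1, 2, 3]
Op 12: conn=16 S1=-2 S2=35 S3=-8 blocked=[1, 3]
Op 13: conn=29 S1=-2 S2=35 S3=-8 blocked=[1, 3]

Answer: S1 S3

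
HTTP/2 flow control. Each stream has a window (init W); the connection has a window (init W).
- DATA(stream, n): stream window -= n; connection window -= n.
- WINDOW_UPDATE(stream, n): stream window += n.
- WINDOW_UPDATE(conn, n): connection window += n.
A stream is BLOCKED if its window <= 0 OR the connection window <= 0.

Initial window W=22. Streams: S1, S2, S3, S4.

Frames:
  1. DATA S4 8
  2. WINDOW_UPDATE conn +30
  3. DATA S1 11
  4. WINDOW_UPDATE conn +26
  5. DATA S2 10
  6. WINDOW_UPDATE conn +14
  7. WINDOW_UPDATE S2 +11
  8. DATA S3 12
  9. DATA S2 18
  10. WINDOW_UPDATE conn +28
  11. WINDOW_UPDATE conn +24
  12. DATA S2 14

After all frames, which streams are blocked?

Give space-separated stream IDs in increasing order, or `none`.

Op 1: conn=14 S1=22 S2=22 S3=22 S4=14 blocked=[]
Op 2: conn=44 S1=22 S2=22 S3=22 S4=14 blocked=[]
Op 3: conn=33 S1=11 S2=22 S3=22 S4=14 blocked=[]
Op 4: conn=59 S1=11 S2=22 S3=22 S4=14 blocked=[]
Op 5: conn=49 S1=11 S2=12 S3=22 S4=14 blocked=[]
Op 6: conn=63 S1=11 S2=12 S3=22 S4=14 blocked=[]
Op 7: conn=63 S1=11 S2=23 S3=22 S4=14 blocked=[]
Op 8: conn=51 S1=11 S2=23 S3=10 S4=14 blocked=[]
Op 9: conn=33 S1=11 S2=5 S3=10 S4=14 blocked=[]
Op 10: conn=61 S1=11 S2=5 S3=10 S4=14 blocked=[]
Op 11: conn=85 S1=11 S2=5 S3=10 S4=14 blocked=[]
Op 12: conn=71 S1=11 S2=-9 S3=10 S4=14 blocked=[2]

Answer: S2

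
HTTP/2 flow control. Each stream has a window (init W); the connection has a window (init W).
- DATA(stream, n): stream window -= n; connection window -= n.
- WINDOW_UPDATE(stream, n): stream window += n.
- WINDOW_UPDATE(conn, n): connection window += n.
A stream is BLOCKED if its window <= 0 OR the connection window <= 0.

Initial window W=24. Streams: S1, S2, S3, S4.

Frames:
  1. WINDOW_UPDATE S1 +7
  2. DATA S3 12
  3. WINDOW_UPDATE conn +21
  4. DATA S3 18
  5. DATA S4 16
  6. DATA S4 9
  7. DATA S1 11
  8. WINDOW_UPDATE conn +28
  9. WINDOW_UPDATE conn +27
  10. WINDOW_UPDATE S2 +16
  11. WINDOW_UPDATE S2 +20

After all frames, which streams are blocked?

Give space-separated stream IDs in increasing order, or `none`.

Answer: S3 S4

Derivation:
Op 1: conn=24 S1=31 S2=24 S3=24 S4=24 blocked=[]
Op 2: conn=12 S1=31 S2=24 S3=12 S4=24 blocked=[]
Op 3: conn=33 S1=31 S2=24 S3=12 S4=24 blocked=[]
Op 4: conn=15 S1=31 S2=24 S3=-6 S4=24 blocked=[3]
Op 5: conn=-1 S1=31 S2=24 S3=-6 S4=8 blocked=[1, 2, 3, 4]
Op 6: conn=-10 S1=31 S2=24 S3=-6 S4=-1 blocked=[1, 2, 3, 4]
Op 7: conn=-21 S1=20 S2=24 S3=-6 S4=-1 blocked=[1, 2, 3, 4]
Op 8: conn=7 S1=20 S2=24 S3=-6 S4=-1 blocked=[3, 4]
Op 9: conn=34 S1=20 S2=24 S3=-6 S4=-1 blocked=[3, 4]
Op 10: conn=34 S1=20 S2=40 S3=-6 S4=-1 blocked=[3, 4]
Op 11: conn=34 S1=20 S2=60 S3=-6 S4=-1 blocked=[3, 4]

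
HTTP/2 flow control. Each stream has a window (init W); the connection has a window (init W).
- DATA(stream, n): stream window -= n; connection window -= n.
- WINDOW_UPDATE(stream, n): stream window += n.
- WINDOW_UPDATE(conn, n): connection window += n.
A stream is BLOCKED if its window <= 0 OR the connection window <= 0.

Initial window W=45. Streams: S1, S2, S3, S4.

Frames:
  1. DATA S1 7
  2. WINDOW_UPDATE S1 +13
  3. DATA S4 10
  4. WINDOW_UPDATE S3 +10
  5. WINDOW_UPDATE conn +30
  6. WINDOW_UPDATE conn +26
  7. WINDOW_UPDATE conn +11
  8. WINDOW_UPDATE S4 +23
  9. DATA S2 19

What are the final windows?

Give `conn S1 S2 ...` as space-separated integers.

Op 1: conn=38 S1=38 S2=45 S3=45 S4=45 blocked=[]
Op 2: conn=38 S1=51 S2=45 S3=45 S4=45 blocked=[]
Op 3: conn=28 S1=51 S2=45 S3=45 S4=35 blocked=[]
Op 4: conn=28 S1=51 S2=45 S3=55 S4=35 blocked=[]
Op 5: conn=58 S1=51 S2=45 S3=55 S4=35 blocked=[]
Op 6: conn=84 S1=51 S2=45 S3=55 S4=35 blocked=[]
Op 7: conn=95 S1=51 S2=45 S3=55 S4=35 blocked=[]
Op 8: conn=95 S1=51 S2=45 S3=55 S4=58 blocked=[]
Op 9: conn=76 S1=51 S2=26 S3=55 S4=58 blocked=[]

Answer: 76 51 26 55 58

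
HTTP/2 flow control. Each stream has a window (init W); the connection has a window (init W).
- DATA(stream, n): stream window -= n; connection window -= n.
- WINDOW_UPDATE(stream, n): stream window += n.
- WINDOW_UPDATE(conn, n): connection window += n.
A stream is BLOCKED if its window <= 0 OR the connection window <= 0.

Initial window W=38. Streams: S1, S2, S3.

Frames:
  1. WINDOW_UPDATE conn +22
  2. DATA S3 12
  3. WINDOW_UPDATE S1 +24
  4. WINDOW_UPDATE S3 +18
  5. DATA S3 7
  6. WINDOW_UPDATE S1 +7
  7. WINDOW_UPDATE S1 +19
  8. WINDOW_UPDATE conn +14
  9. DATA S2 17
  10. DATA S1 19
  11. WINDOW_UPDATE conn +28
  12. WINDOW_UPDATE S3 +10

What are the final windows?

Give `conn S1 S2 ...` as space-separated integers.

Op 1: conn=60 S1=38 S2=38 S3=38 blocked=[]
Op 2: conn=48 S1=38 S2=38 S3=26 blocked=[]
Op 3: conn=48 S1=62 S2=38 S3=26 blocked=[]
Op 4: conn=48 S1=62 S2=38 S3=44 blocked=[]
Op 5: conn=41 S1=62 S2=38 S3=37 blocked=[]
Op 6: conn=41 S1=69 S2=38 S3=37 blocked=[]
Op 7: conn=41 S1=88 S2=38 S3=37 blocked=[]
Op 8: conn=55 S1=88 S2=38 S3=37 blocked=[]
Op 9: conn=38 S1=88 S2=21 S3=37 blocked=[]
Op 10: conn=19 S1=69 S2=21 S3=37 blocked=[]
Op 11: conn=47 S1=69 S2=21 S3=37 blocked=[]
Op 12: conn=47 S1=69 S2=21 S3=47 blocked=[]

Answer: 47 69 21 47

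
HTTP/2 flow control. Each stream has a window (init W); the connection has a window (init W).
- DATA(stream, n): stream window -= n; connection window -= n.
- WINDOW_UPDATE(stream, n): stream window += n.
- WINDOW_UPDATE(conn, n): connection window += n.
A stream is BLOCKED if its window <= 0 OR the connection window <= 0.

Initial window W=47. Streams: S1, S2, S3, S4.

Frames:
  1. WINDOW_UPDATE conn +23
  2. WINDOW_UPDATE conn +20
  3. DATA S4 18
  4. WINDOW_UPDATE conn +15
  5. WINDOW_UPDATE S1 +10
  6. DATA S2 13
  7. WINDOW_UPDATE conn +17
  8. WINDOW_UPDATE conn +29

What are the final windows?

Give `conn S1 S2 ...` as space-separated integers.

Answer: 120 57 34 47 29

Derivation:
Op 1: conn=70 S1=47 S2=47 S3=47 S4=47 blocked=[]
Op 2: conn=90 S1=47 S2=47 S3=47 S4=47 blocked=[]
Op 3: conn=72 S1=47 S2=47 S3=47 S4=29 blocked=[]
Op 4: conn=87 S1=47 S2=47 S3=47 S4=29 blocked=[]
Op 5: conn=87 S1=57 S2=47 S3=47 S4=29 blocked=[]
Op 6: conn=74 S1=57 S2=34 S3=47 S4=29 blocked=[]
Op 7: conn=91 S1=57 S2=34 S3=47 S4=29 blocked=[]
Op 8: conn=120 S1=57 S2=34 S3=47 S4=29 blocked=[]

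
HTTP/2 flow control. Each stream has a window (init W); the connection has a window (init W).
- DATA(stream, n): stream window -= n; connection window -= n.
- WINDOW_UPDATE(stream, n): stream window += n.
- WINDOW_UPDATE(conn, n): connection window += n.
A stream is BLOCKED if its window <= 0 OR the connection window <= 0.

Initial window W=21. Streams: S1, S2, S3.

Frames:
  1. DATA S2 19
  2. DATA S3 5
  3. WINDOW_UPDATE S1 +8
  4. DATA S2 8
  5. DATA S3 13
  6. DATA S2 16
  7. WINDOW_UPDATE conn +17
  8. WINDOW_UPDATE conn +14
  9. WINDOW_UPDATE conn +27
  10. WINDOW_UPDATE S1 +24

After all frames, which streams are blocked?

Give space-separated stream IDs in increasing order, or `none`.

Answer: S2

Derivation:
Op 1: conn=2 S1=21 S2=2 S3=21 blocked=[]
Op 2: conn=-3 S1=21 S2=2 S3=16 blocked=[1, 2, 3]
Op 3: conn=-3 S1=29 S2=2 S3=16 blocked=[1, 2, 3]
Op 4: conn=-11 S1=29 S2=-6 S3=16 blocked=[1, 2, 3]
Op 5: conn=-24 S1=29 S2=-6 S3=3 blocked=[1, 2, 3]
Op 6: conn=-40 S1=29 S2=-22 S3=3 blocked=[1, 2, 3]
Op 7: conn=-23 S1=29 S2=-22 S3=3 blocked=[1, 2, 3]
Op 8: conn=-9 S1=29 S2=-22 S3=3 blocked=[1, 2, 3]
Op 9: conn=18 S1=29 S2=-22 S3=3 blocked=[2]
Op 10: conn=18 S1=53 S2=-22 S3=3 blocked=[2]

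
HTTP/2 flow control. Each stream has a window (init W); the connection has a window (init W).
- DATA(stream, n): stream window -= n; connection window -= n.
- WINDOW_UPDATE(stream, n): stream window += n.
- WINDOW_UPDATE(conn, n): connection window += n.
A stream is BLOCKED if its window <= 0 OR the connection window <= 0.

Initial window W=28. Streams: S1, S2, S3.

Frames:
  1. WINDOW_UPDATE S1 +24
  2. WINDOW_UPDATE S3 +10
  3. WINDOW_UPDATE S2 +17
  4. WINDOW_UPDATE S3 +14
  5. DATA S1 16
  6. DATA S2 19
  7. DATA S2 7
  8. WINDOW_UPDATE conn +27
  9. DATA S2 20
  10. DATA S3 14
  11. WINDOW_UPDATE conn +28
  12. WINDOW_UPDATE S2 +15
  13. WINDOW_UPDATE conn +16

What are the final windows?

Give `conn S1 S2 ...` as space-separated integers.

Answer: 23 36 14 38

Derivation:
Op 1: conn=28 S1=52 S2=28 S3=28 blocked=[]
Op 2: conn=28 S1=52 S2=28 S3=38 blocked=[]
Op 3: conn=28 S1=52 S2=45 S3=38 blocked=[]
Op 4: conn=28 S1=52 S2=45 S3=52 blocked=[]
Op 5: conn=12 S1=36 S2=45 S3=52 blocked=[]
Op 6: conn=-7 S1=36 S2=26 S3=52 blocked=[1, 2, 3]
Op 7: conn=-14 S1=36 S2=19 S3=52 blocked=[1, 2, 3]
Op 8: conn=13 S1=36 S2=19 S3=52 blocked=[]
Op 9: conn=-7 S1=36 S2=-1 S3=52 blocked=[1, 2, 3]
Op 10: conn=-21 S1=36 S2=-1 S3=38 blocked=[1, 2, 3]
Op 11: conn=7 S1=36 S2=-1 S3=38 blocked=[2]
Op 12: conn=7 S1=36 S2=14 S3=38 blocked=[]
Op 13: conn=23 S1=36 S2=14 S3=38 blocked=[]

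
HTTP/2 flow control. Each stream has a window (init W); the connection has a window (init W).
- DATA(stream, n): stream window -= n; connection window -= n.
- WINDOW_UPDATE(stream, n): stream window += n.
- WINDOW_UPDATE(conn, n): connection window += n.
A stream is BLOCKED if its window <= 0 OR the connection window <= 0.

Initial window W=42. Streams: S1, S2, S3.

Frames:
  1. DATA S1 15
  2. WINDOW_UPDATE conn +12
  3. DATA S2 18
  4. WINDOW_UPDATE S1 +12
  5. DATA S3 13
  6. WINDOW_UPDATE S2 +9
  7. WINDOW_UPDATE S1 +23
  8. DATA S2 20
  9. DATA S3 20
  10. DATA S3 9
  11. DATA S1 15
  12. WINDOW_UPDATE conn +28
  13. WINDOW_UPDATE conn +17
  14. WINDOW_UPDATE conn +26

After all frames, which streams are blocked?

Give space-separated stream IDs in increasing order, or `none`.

Answer: S3

Derivation:
Op 1: conn=27 S1=27 S2=42 S3=42 blocked=[]
Op 2: conn=39 S1=27 S2=42 S3=42 blocked=[]
Op 3: conn=21 S1=27 S2=24 S3=42 blocked=[]
Op 4: conn=21 S1=39 S2=24 S3=42 blocked=[]
Op 5: conn=8 S1=39 S2=24 S3=29 blocked=[]
Op 6: conn=8 S1=39 S2=33 S3=29 blocked=[]
Op 7: conn=8 S1=62 S2=33 S3=29 blocked=[]
Op 8: conn=-12 S1=62 S2=13 S3=29 blocked=[1, 2, 3]
Op 9: conn=-32 S1=62 S2=13 S3=9 blocked=[1, 2, 3]
Op 10: conn=-41 S1=62 S2=13 S3=0 blocked=[1, 2, 3]
Op 11: conn=-56 S1=47 S2=13 S3=0 blocked=[1, 2, 3]
Op 12: conn=-28 S1=47 S2=13 S3=0 blocked=[1, 2, 3]
Op 13: conn=-11 S1=47 S2=13 S3=0 blocked=[1, 2, 3]
Op 14: conn=15 S1=47 S2=13 S3=0 blocked=[3]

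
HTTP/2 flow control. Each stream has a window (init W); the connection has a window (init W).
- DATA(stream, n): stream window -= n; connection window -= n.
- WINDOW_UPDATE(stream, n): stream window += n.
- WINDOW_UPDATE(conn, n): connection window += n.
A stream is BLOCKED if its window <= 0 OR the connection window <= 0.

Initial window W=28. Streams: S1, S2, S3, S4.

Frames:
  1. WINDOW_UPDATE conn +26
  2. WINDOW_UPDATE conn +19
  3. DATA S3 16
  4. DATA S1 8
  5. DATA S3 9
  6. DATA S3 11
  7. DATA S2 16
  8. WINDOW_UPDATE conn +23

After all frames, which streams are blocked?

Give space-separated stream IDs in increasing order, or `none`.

Op 1: conn=54 S1=28 S2=28 S3=28 S4=28 blocked=[]
Op 2: conn=73 S1=28 S2=28 S3=28 S4=28 blocked=[]
Op 3: conn=57 S1=28 S2=28 S3=12 S4=28 blocked=[]
Op 4: conn=49 S1=20 S2=28 S3=12 S4=28 blocked=[]
Op 5: conn=40 S1=20 S2=28 S3=3 S4=28 blocked=[]
Op 6: conn=29 S1=20 S2=28 S3=-8 S4=28 blocked=[3]
Op 7: conn=13 S1=20 S2=12 S3=-8 S4=28 blocked=[3]
Op 8: conn=36 S1=20 S2=12 S3=-8 S4=28 blocked=[3]

Answer: S3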